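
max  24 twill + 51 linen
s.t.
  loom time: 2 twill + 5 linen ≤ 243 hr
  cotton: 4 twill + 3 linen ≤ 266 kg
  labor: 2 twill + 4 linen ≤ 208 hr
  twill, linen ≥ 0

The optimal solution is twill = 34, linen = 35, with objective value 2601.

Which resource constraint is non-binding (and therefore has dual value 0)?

cotton

loom time: 243/243 (binding)
cotton: 241/266 (slack 25)
labor: 208/208 (binding)
By complementary slackness, a constraint with positive slack has shadow price 0 → cotton.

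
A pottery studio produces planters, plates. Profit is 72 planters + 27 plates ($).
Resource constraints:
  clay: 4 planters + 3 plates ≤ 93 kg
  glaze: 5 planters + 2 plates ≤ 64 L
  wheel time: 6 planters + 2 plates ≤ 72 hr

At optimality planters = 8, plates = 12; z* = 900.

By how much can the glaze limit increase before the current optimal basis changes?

5

Binding constraints: glaze, wheel time. The basis is B = [[5,2],[6,2]] with det -2.
Per unit increase in glaze, x* moves by d = (-1, 3).
The basis stays optimal until clay becomes binding; allowable increase = 5 L.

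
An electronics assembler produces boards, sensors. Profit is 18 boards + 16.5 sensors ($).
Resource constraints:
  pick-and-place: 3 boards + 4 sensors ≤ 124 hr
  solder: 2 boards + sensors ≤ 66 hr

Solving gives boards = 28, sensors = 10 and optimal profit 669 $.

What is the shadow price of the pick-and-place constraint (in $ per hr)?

3

Check each constraint at x*: pick-and-place 124/124 (tight); solder 66/66 (tight).
Dual feasibility on the basic columns requires 3·y_pick-and-place + 2·y_solder = 18, 4·y_pick-and-place + 1·y_solder = 16.5.
Solving: y_pick-and-place = 3, y_solder = 4.5.
Shadow price of pick-and-place = 3.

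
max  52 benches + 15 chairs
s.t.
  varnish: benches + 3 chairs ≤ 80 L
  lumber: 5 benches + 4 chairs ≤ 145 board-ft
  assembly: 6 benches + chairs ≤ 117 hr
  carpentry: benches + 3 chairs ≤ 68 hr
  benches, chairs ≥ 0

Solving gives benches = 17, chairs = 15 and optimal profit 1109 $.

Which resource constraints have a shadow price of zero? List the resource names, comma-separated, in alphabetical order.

carpentry, varnish

varnish: 62/80 (slack 18)
lumber: 145/145 (binding)
assembly: 117/117 (binding)
carpentry: 62/68 (slack 6)
By complementary slackness, a constraint with positive slack has shadow price 0 → carpentry, varnish.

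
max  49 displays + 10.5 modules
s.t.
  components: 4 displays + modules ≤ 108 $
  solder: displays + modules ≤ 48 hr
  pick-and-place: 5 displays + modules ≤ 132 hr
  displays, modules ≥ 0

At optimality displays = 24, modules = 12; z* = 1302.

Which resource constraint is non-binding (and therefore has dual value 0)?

solder

components: 108/108 (binding)
solder: 36/48 (slack 12)
pick-and-place: 132/132 (binding)
By complementary slackness, a constraint with positive slack has shadow price 0 → solder.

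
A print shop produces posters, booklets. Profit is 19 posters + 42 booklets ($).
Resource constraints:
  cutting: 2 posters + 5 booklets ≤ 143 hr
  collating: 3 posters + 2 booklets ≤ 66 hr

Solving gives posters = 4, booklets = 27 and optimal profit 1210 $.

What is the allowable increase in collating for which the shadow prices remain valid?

148.5

Binding constraints: cutting, collating. The basis is B = [[2,5],[3,2]] with det -11.
Per unit increase in collating, x* moves by d = (0.4545, -0.1818).
The basis stays optimal until booklets reaches 0; allowable increase = 148.5 hr.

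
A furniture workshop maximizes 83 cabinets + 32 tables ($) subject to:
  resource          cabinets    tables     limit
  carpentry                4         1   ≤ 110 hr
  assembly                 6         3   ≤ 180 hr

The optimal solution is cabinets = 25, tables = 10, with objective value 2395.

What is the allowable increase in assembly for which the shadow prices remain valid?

150

Binding constraints: carpentry, assembly. The basis is B = [[4,1],[6,3]] with det 6.
Per unit increase in assembly, x* moves by d = (-0.1667, 0.6667).
The basis stays optimal until cabinets reaches 0; allowable increase = 150 hr.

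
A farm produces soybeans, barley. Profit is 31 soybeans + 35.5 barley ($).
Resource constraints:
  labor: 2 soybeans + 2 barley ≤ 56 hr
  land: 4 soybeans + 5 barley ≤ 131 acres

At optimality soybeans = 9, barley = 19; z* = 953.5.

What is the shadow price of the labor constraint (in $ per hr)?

Check each constraint at x*: labor 56/56 (tight); land 131/131 (tight).
From A_Bᵀ y = c: 2·y_labor + 4·y_land = 31; 2·y_labor + 5·y_land = 35.5.
This yields shadow prices y_labor = 6.5, y_land = 4.5.
Shadow price of labor = 6.5.

6.5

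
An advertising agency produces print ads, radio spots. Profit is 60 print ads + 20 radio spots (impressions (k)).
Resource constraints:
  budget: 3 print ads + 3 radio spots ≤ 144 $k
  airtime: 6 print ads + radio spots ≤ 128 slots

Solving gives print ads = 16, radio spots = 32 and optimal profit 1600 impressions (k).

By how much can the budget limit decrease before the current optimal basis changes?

80

Binding constraints: budget, airtime. The basis is B = [[3,3],[6,1]] with det -15.
Per unit decrease in budget, x* moves by d = (0.0667, -0.4).
The basis stays optimal until radio spots reaches 0; allowable decrease = 80 $k.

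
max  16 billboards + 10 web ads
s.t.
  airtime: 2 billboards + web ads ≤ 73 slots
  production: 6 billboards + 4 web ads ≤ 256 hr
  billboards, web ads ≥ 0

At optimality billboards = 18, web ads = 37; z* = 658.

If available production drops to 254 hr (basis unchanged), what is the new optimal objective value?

654

At the optimum: airtime uses 73 of 73 (binding); production uses 256 of 256 (binding).
Dual feasibility on the basic columns requires 2·y_airtime + 6·y_production = 16, 1·y_airtime + 4·y_production = 10.
→ y_airtime = 2 and y_production = 2.
Δz = y_production·Δb = 2 × (-2) = -4, so new z* = 658 − 4 = 654.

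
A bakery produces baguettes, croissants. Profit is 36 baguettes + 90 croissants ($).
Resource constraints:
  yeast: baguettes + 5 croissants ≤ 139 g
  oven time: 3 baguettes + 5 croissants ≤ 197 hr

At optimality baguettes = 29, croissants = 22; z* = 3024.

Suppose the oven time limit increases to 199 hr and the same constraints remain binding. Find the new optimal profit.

3042

Both yeast and oven time are binding at x*.
Dual feasibility on the basic columns requires 1·y_yeast + 3·y_oven time = 36, 5·y_yeast + 5·y_oven time = 90.
Solving: y_yeast = 9, y_oven time = 9.
Δz = y_oven time·Δb = 9 × (2) = 18, so new z* = 3024 + 18 = 3042.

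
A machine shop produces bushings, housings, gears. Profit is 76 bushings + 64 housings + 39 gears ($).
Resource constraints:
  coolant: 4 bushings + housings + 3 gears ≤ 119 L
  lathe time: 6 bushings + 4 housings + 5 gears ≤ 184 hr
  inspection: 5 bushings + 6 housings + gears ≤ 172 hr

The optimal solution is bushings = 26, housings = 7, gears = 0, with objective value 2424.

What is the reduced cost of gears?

-8.5

Check each constraint at x*: coolant 111/119 (slack 8); lathe time 184/184 (tight); inspection 172/172 (tight).
Slack constraints have shadow price 0 (complementary slackness).
The binding rows give the dual system: 6·y_lathe time + 5·y_inspection = 76 and 4·y_lathe time + 6·y_inspection = 64.
→ y_lathe time = 8.5 and y_inspection = 5.
Reduced cost of gears: c₃ − yᵀa₃ = 39 − (8.5·5 + 5·1) = 39 − 47.5 = -8.5.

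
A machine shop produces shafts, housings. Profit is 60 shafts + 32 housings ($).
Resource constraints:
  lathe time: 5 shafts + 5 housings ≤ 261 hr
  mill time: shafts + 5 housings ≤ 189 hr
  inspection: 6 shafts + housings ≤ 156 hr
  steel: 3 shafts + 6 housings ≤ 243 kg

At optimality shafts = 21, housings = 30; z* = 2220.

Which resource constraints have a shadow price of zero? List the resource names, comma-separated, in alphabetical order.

lathe time, mill time

lathe time: 255/261 (slack 6)
mill time: 171/189 (slack 18)
inspection: 156/156 (binding)
steel: 243/243 (binding)
By complementary slackness, a constraint with positive slack has shadow price 0 → lathe time, mill time.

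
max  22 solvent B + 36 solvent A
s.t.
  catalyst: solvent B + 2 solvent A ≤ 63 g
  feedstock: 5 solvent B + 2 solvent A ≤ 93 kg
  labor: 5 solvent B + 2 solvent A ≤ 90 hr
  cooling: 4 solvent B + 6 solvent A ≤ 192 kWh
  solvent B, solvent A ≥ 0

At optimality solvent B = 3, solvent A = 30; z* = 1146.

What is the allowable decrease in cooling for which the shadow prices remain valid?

3

Binding constraints: catalyst, cooling. The basis is B = [[1,2],[4,6]] with det -2.
Per unit decrease in cooling, x* moves by d = (-1, 0.5).
The basis stays optimal until solvent B reaches 0; allowable decrease = 3 kWh.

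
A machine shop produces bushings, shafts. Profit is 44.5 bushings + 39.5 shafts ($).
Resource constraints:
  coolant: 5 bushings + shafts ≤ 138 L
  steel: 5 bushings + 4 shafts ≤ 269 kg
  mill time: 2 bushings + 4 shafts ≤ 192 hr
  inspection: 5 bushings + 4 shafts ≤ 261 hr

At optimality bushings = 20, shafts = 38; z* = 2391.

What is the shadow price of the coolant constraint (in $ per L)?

5.5

At the optimum: coolant uses 138 of 138 (binding); steel uses 252 of 269 (slack = 17); mill time uses 192 of 192 (binding); inspection uses 252 of 261 (slack = 9).
Since steel, inspection are not tight, their duals are 0.
Dual feasibility on the basic columns requires 5·y_coolant + 2·y_mill time = 44.5, 1·y_coolant + 4·y_mill time = 39.5.
→ y_coolant = 5.5 and y_mill time = 8.5.
Shadow price of coolant = 5.5.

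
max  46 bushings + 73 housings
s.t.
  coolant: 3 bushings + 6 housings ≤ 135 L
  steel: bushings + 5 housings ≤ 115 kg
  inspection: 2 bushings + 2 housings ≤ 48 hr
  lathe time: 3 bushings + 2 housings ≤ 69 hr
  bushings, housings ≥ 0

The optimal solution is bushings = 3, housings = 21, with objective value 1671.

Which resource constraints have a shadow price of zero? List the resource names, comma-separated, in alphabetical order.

coolant: 135/135 (binding)
steel: 108/115 (slack 7)
inspection: 48/48 (binding)
lathe time: 51/69 (slack 18)
By complementary slackness, a constraint with positive slack has shadow price 0 → lathe time, steel.

lathe time, steel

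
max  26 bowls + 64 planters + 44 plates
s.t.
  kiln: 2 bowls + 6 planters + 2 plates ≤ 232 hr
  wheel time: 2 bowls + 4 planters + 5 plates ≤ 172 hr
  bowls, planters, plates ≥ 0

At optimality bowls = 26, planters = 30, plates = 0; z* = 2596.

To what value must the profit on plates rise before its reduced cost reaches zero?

47

Both kiln and wheel time are binding at x*.
Dual feasibility on the basic columns requires 2·y_kiln + 2·y_wheel time = 26, 6·y_kiln + 4·y_wheel time = 64.
→ y_kiln = 6 and y_wheel time = 7.
plates enters the basis when its profit ≥ yᵀa₃ = 6·2 + 7·5 = 47.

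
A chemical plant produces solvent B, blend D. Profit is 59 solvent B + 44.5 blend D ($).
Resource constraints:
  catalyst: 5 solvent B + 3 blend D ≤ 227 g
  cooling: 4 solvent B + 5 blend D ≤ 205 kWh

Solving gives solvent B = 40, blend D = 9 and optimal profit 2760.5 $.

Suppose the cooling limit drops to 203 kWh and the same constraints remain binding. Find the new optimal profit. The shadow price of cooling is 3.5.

2753.5

Δb = -2, so new z* = 2760.5 + (3.5)·(-2) = 2760.5 − 7 = 2753.5.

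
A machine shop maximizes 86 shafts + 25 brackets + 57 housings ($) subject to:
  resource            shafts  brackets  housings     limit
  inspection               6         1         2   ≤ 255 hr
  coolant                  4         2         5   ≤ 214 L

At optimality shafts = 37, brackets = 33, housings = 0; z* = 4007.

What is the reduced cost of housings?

-1

Check each constraint at x*: inspection 255/255 (tight); coolant 214/214 (tight).
Dual feasibility on the basic columns requires 6·y_inspection + 4·y_coolant = 86, 1·y_inspection + 2·y_coolant = 25.
→ y_inspection = 9 and y_coolant = 8.
Reduced cost of housings: c₃ − yᵀa₃ = 57 − (9·2 + 8·5) = 57 − 58 = -1.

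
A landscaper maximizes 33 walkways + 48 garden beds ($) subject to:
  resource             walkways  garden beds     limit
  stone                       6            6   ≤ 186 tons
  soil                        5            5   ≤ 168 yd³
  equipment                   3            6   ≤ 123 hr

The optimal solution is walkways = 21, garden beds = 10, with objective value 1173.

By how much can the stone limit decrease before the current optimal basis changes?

Binding constraints: stone, equipment. The basis is B = [[6,6],[3,6]] with det 18.
Per unit decrease in stone, x* moves by d = (-0.3333, 0.1667).
The basis stays optimal until walkways reaches 0; allowable decrease = 63 tons.

63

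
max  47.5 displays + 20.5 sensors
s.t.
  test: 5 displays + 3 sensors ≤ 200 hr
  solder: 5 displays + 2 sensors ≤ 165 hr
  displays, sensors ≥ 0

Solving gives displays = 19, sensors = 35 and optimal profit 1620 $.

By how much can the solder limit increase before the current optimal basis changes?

35

Binding constraints: test, solder. The basis is B = [[5,3],[5,2]] with det -5.
Per unit increase in solder, x* moves by d = (0.6, -1).
The basis stays optimal until sensors reaches 0; allowable increase = 35 hr.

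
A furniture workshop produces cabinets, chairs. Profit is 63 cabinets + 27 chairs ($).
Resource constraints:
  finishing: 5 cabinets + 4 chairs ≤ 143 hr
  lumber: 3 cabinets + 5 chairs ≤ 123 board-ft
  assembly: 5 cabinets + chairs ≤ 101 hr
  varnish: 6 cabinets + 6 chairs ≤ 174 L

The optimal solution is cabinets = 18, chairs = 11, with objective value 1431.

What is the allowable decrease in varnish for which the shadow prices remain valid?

52.8

Binding constraints: assembly, varnish. The basis is B = [[5,1],[6,6]] with det 24.
Per unit decrease in varnish, x* moves by d = (0.0417, -0.2083).
The basis stays optimal until chairs reaches 0; allowable decrease = 52.8 L.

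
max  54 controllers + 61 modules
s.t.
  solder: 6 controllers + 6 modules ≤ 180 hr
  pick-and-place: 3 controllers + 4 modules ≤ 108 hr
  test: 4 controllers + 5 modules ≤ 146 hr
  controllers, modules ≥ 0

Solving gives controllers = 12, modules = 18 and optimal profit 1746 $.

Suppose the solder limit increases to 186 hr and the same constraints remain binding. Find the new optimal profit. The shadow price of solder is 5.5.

Δb = 6, so new z* = 1746 + (5.5)·(6) = 1746 + 33 = 1779.

1779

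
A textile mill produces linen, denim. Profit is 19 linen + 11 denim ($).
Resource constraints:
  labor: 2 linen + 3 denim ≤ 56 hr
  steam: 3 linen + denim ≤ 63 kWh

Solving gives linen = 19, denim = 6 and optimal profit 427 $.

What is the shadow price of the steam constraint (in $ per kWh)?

At the optimum: labor uses 56 of 56 (binding); steam uses 63 of 63 (binding).
Dual feasibility on the basic columns requires 2·y_labor + 3·y_steam = 19, 3·y_labor + 1·y_steam = 11.
This yields shadow prices y_labor = 2, y_steam = 5.
Shadow price of steam = 5.

5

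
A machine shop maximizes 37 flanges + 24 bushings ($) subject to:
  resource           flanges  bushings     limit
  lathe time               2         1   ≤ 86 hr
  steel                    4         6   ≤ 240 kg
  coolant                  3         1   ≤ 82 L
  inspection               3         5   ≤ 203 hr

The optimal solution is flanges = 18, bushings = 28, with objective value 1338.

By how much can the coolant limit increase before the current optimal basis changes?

38.5

Binding constraints: steel, coolant. The basis is B = [[4,6],[3,1]] with det -14.
Per unit increase in coolant, x* moves by d = (0.4286, -0.2857).
The basis stays optimal until lathe time becomes binding; allowable increase = 38.5 L.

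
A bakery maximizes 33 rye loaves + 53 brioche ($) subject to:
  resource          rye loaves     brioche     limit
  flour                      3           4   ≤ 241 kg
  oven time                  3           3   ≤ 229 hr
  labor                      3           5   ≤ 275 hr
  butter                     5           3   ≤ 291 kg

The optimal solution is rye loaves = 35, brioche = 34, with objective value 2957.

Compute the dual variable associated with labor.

At the optimum: flour uses 241 of 241 (binding); oven time uses 207 of 229 (slack = 22); labor uses 275 of 275 (binding); butter uses 277 of 291 (slack = 14).
Slack constraints have shadow price 0 (complementary slackness).
From A_Bᵀ y = c: 3·y_flour + 3·y_labor = 33; 4·y_flour + 5·y_labor = 53.
→ y_flour = 2 and y_labor = 9.
Shadow price of labor = 9.

9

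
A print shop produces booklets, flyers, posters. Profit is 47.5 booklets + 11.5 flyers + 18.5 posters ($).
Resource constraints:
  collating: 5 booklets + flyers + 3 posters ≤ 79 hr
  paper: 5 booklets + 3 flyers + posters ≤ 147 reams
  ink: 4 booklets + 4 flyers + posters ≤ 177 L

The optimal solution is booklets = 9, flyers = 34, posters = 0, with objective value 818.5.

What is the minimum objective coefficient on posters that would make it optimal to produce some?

26.5

Binding: collating and paper. Non-binding: ink (5 unused).
Since ink is not tight, its dual is 0.
Dual feasibility on the basic columns requires 5·y_collating + 5·y_paper = 47.5, 1·y_collating + 3·y_paper = 11.5.
Solving: y_collating = 8.5, y_paper = 1.
posters enters the basis when its profit ≥ yᵀa₃ = 8.5·3 + 1·1 = 26.5.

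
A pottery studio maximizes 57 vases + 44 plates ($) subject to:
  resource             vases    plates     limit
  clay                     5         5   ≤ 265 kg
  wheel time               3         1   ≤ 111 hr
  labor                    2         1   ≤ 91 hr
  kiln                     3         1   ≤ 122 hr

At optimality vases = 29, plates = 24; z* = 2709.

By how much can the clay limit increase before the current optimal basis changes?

90

Binding constraints: clay, wheel time. The basis is B = [[5,5],[3,1]] with det -10.
Per unit increase in clay, x* moves by d = (-0.1, 0.3).
The basis stays optimal until labor becomes binding; allowable increase = 90 kg.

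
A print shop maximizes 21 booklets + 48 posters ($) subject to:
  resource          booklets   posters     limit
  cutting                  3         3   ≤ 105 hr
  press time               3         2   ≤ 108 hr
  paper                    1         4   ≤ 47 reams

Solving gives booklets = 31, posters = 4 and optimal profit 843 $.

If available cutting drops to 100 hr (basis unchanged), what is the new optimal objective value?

823

Check each constraint at x*: cutting 105/105 (tight); press time 101/108 (slack 7); paper 47/47 (tight).
Slack constraints have shadow price 0 (complementary slackness).
Dual feasibility on the basic columns requires 3·y_cutting + 1·y_paper = 21, 3·y_cutting + 4·y_paper = 48.
This yields shadow prices y_cutting = 4, y_paper = 9.
Δz = y_cutting·Δb = 4 × (-5) = -20, so new z* = 843 − 20 = 823.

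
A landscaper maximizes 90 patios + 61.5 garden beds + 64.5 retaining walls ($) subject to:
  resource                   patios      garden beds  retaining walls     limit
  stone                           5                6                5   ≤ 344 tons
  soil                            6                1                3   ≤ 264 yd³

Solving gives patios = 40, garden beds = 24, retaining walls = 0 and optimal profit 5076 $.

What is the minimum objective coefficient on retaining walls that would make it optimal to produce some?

Both stone and soil are binding at x*.
The binding rows give the dual system: 5·y_stone + 6·y_soil = 90 and 6·y_stone + 1·y_soil = 61.5.
This yields shadow prices y_stone = 9, y_soil = 7.5.
retaining walls enters the basis when its profit ≥ yᵀa₃ = 9·5 + 7.5·3 = 67.5.

67.5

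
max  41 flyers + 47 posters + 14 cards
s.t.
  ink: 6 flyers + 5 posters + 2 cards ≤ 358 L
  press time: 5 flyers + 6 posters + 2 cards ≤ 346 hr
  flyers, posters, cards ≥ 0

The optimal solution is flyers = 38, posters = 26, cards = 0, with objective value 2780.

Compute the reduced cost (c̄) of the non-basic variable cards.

-2

At the optimum: ink uses 358 of 358 (binding); press time uses 346 of 346 (binding).
The binding rows give the dual system: 6·y_ink + 5·y_press time = 41 and 5·y_ink + 6·y_press time = 47.
Solving: y_ink = 1, y_press time = 7.
Reduced cost of cards: c₃ − yᵀa₃ = 14 − (1·2 + 7·2) = 14 − 16 = -2.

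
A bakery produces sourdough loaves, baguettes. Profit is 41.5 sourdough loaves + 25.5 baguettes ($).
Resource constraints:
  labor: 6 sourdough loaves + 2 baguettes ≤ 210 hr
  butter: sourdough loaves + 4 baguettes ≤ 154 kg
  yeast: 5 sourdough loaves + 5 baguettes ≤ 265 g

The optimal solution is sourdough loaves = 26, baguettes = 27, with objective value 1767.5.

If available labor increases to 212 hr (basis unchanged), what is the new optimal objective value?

At the optimum: labor uses 210 of 210 (binding); butter uses 134 of 154 (slack = 20); yeast uses 265 of 265 (binding).
Since butter is not tight, its dual is 0.
From A_Bᵀ y = c: 6·y_labor + 5·y_yeast = 41.5; 2·y_labor + 5·y_yeast = 25.5.
Solving: y_labor = 4, y_yeast = 3.5.
Δz = y_labor·Δb = 4 × (2) = 8, so new z* = 1767.5 + 8 = 1775.5.

1775.5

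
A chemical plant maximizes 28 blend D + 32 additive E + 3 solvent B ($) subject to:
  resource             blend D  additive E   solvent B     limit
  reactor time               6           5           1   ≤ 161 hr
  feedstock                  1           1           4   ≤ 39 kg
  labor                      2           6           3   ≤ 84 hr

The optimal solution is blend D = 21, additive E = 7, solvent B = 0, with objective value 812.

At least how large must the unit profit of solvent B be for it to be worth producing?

Check each constraint at x*: reactor time 161/161 (tight); feedstock 28/39 (slack 11); labor 84/84 (tight).
By complementary slackness, y = 0 for the non-binding constraint.
From A_Bᵀ y = c: 6·y_reactor time + 2·y_labor = 28; 5·y_reactor time + 6·y_labor = 32.
→ y_reactor time = 4 and y_labor = 2.
solvent B enters the basis when its profit ≥ yᵀa₃ = 4·1 + 2·3 = 10.

10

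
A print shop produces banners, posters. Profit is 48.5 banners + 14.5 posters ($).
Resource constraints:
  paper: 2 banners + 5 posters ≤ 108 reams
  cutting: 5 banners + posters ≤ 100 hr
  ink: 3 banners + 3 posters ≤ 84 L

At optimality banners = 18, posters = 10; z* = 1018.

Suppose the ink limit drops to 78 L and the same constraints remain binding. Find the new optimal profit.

1006

At the optimum: paper uses 86 of 108 (slack = 22); cutting uses 100 of 100 (binding); ink uses 84 of 84 (binding).
By complementary slackness, y = 0 for the non-binding constraint.
The binding rows give the dual system: 5·y_cutting + 3·y_ink = 48.5 and 1·y_cutting + 3·y_ink = 14.5.
→ y_cutting = 8.5 and y_ink = 2.
Δz = y_ink·Δb = 2 × (-6) = -12, so new z* = 1018 − 12 = 1006.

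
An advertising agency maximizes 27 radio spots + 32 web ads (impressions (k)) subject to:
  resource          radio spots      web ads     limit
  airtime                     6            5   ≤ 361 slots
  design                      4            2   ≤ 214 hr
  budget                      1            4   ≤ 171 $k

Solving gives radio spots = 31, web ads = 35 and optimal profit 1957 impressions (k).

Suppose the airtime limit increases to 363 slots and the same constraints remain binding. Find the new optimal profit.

1965

Binding: airtime and budget. Non-binding: design (20 unused).
By complementary slackness, y = 0 for the non-binding constraint.
From A_Bᵀ y = c: 6·y_airtime + 1·y_budget = 27; 5·y_airtime + 4·y_budget = 32.
Solving: y_airtime = 4, y_budget = 3.
Δz = y_airtime·Δb = 4 × (2) = 8, so new z* = 1957 + 8 = 1965.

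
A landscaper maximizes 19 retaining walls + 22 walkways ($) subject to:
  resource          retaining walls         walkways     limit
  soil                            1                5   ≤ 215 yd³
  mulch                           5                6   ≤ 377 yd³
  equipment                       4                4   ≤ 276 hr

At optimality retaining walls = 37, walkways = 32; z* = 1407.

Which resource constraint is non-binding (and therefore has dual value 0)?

soil

soil: 197/215 (slack 18)
mulch: 377/377 (binding)
equipment: 276/276 (binding)
By complementary slackness, a constraint with positive slack has shadow price 0 → soil.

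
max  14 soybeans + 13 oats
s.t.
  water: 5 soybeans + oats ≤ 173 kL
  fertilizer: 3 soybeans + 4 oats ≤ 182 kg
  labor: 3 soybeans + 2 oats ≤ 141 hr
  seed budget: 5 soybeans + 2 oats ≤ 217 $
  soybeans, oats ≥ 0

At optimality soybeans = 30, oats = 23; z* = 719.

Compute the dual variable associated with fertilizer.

Check each constraint at x*: water 173/173 (tight); fertilizer 182/182 (tight); labor 136/141 (slack 5); seed budget 196/217 (slack 21).
Slack constraints have shadow price 0 (complementary slackness).
From A_Bᵀ y = c: 5·y_water + 3·y_fertilizer = 14; 1·y_water + 4·y_fertilizer = 13.
This yields shadow prices y_water = 1, y_fertilizer = 3.
Shadow price of fertilizer = 3.

3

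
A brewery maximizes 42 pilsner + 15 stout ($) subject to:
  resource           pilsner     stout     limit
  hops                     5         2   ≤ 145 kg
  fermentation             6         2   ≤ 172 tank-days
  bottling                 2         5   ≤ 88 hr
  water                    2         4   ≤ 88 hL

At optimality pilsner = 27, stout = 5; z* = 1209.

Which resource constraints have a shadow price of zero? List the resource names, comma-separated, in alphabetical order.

hops: 145/145 (binding)
fermentation: 172/172 (binding)
bottling: 79/88 (slack 9)
water: 74/88 (slack 14)
By complementary slackness, a constraint with positive slack has shadow price 0 → bottling, water.

bottling, water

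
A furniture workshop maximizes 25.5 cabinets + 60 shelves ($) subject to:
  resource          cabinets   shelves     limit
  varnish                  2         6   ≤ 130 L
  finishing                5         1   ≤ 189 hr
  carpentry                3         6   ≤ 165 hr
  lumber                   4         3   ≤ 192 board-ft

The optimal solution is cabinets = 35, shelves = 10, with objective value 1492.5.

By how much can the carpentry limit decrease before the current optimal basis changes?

35

Binding constraints: varnish, carpentry. The basis is B = [[2,6],[3,6]] with det -6.
Per unit decrease in carpentry, x* moves by d = (-1, 0.3333).
The basis stays optimal until cabinets reaches 0; allowable decrease = 35 hr.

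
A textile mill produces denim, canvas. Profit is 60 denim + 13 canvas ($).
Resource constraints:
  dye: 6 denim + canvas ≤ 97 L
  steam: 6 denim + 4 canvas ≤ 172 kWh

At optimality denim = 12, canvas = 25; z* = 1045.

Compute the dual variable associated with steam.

Check each constraint at x*: dye 97/97 (tight); steam 172/172 (tight).
From A_Bᵀ y = c: 6·y_dye + 6·y_steam = 60; 1·y_dye + 4·y_steam = 13.
→ y_dye = 9 and y_steam = 1.
Shadow price of steam = 1.

1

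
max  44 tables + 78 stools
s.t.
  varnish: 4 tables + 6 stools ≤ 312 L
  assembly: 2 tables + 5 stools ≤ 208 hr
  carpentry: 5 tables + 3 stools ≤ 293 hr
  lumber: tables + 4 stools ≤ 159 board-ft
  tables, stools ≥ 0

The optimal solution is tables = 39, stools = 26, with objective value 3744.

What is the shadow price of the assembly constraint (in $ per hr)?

At the optimum: varnish uses 312 of 312 (binding); assembly uses 208 of 208 (binding); carpentry uses 273 of 293 (slack = 20); lumber uses 143 of 159 (slack = 16).
By complementary slackness, y = 0 for the non-binding constraints.
Dual feasibility on the basic columns requires 4·y_varnish + 2·y_assembly = 44, 6·y_varnish + 5·y_assembly = 78.
Solving: y_varnish = 8, y_assembly = 6.
Shadow price of assembly = 6.

6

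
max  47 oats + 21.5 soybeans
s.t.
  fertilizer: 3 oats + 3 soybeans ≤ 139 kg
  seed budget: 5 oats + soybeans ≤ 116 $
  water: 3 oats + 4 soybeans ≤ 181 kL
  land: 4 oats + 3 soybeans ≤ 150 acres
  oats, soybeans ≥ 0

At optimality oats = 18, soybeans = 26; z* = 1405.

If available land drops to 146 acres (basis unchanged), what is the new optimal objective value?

Binding: seed budget and land. Non-binding: fertilizer (7 unused), water (23 unused).
Slack constraints have shadow price 0 (complementary slackness).
The binding rows give the dual system: 5·y_seed budget + 4·y_land = 47 and 1·y_seed budget + 3·y_land = 21.5.
Solving: y_seed budget = 5, y_land = 5.5.
Δz = y_land·Δb = 5.5 × (-4) = -22, so new z* = 1405 − 22 = 1383.

1383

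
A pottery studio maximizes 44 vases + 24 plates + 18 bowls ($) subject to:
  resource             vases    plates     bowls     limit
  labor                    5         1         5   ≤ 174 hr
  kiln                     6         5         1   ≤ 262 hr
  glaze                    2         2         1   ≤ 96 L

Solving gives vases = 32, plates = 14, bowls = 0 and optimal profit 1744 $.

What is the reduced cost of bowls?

Binding: labor and kiln. Non-binding: glaze (4 unused).
Slack constraints have shadow price 0 (complementary slackness).
From A_Bᵀ y = c: 5·y_labor + 6·y_kiln = 44; 1·y_labor + 5·y_kiln = 24.
This yields shadow prices y_labor = 4, y_kiln = 4.
Reduced cost of bowls: c₃ − yᵀa₃ = 18 − (4·5 + 4·1) = 18 − 24 = -6.

-6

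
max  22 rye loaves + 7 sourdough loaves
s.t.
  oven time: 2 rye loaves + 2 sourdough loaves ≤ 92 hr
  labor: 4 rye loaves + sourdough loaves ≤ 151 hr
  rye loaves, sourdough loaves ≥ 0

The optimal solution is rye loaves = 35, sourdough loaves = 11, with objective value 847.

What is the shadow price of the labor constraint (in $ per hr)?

5

At the optimum: oven time uses 92 of 92 (binding); labor uses 151 of 151 (binding).
From A_Bᵀ y = c: 2·y_oven time + 4·y_labor = 22; 2·y_oven time + 1·y_labor = 7.
→ y_oven time = 1 and y_labor = 5.
Shadow price of labor = 5.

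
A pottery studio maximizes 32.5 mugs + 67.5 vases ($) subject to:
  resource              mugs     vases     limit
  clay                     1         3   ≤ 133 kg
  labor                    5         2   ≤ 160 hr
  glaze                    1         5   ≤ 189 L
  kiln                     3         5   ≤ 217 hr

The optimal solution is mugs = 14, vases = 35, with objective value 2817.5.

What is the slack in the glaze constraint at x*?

0

glaze used = 1·14 + 5·35 = 189; slack = 189 − 189 = 0.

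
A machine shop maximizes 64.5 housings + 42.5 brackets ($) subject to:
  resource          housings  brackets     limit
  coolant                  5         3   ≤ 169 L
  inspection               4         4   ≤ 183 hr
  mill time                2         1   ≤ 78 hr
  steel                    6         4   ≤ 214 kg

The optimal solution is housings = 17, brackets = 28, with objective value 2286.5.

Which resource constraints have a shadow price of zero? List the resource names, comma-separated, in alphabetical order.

inspection, mill time

coolant: 169/169 (binding)
inspection: 180/183 (slack 3)
mill time: 62/78 (slack 16)
steel: 214/214 (binding)
By complementary slackness, a constraint with positive slack has shadow price 0 → inspection, mill time.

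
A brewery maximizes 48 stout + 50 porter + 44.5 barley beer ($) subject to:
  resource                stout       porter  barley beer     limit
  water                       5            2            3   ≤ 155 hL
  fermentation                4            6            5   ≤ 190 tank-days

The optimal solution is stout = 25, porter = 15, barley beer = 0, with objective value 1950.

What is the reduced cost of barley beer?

-2.5

Both water and fermentation are binding at x*.
From A_Bᵀ y = c: 5·y_water + 4·y_fermentation = 48; 2·y_water + 6·y_fermentation = 50.
Solving: y_water = 4, y_fermentation = 7.
Reduced cost of barley beer: c₃ − yᵀa₃ = 44.5 − (4·3 + 7·5) = 44.5 − 47 = -2.5.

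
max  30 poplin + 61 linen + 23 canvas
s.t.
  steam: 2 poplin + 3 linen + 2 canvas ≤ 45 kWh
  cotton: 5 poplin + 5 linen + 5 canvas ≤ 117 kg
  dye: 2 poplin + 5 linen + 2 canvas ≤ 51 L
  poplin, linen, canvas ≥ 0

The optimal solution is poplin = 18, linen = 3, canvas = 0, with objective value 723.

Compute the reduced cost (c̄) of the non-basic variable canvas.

Binding: steam and dye. Non-binding: cotton (12 unused).
By complementary slackness, y = 0 for the non-binding constraint.
The binding rows give the dual system: 2·y_steam + 2·y_dye = 30 and 3·y_steam + 5·y_dye = 61.
This yields shadow prices y_steam = 7, y_dye = 8.
Reduced cost of canvas: c₃ − yᵀa₃ = 23 − (7·2 + 8·2) = 23 − 30 = -7.

-7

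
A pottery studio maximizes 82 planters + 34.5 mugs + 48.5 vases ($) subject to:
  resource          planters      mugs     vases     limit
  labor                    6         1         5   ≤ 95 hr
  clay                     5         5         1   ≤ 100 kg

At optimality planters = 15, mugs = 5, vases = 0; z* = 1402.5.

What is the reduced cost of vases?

At the optimum: labor uses 95 of 95 (binding); clay uses 100 of 100 (binding).
From A_Bᵀ y = c: 6·y_labor + 5·y_clay = 82; 1·y_labor + 5·y_clay = 34.5.
This yields shadow prices y_labor = 9.5, y_clay = 5.
Reduced cost of vases: c₃ − yᵀa₃ = 48.5 − (9.5·5 + 5·1) = 48.5 − 52.5 = -4.

-4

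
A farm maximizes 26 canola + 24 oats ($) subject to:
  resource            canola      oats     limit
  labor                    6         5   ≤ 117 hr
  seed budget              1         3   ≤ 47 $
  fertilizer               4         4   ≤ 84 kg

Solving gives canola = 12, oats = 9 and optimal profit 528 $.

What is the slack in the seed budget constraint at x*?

seed budget used = 1·12 + 3·9 = 39; slack = 47 − 39 = 8.

8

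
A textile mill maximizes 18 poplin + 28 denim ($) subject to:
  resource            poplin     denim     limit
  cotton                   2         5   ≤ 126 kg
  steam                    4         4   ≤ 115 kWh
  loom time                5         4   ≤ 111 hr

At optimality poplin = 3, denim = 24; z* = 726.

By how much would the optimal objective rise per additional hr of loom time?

At the optimum: cotton uses 126 of 126 (binding); steam uses 108 of 115 (slack = 7); loom time uses 111 of 111 (binding).
Slack constraints have shadow price 0 (complementary slackness).
From A_Bᵀ y = c: 2·y_cotton + 5·y_loom time = 18; 5·y_cotton + 4·y_loom time = 28.
Solving: y_cotton = 4, y_loom time = 2.
Shadow price of loom time = 2.

2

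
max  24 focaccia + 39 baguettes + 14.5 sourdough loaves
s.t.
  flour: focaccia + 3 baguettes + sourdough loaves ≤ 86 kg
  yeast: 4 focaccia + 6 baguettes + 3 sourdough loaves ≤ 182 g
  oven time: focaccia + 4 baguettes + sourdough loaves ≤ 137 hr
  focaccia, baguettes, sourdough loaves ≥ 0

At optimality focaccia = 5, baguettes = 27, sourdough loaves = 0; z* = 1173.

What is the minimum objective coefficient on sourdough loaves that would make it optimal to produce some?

18.5

At the optimum: flour uses 86 of 86 (binding); yeast uses 182 of 182 (binding); oven time uses 113 of 137 (slack = 24).
Slack constraints have shadow price 0 (complementary slackness).
The binding rows give the dual system: 1·y_flour + 4·y_yeast = 24 and 3·y_flour + 6·y_yeast = 39.
Solving: y_flour = 2, y_yeast = 5.5.
sourdough loaves enters the basis when its profit ≥ yᵀa₃ = 2·1 + 5.5·3 = 18.5.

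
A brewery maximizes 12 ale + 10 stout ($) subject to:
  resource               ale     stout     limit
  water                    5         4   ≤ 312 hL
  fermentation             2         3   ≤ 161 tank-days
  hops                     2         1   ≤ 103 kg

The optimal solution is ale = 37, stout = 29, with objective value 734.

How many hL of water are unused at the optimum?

water used = 5·37 + 4·29 = 301; slack = 312 − 301 = 11.

11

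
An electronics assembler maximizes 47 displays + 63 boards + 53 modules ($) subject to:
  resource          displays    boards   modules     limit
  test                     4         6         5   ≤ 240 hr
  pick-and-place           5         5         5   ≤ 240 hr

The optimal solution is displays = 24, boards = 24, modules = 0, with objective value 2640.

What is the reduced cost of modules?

-2

Check each constraint at x*: test 240/240 (tight); pick-and-place 240/240 (tight).
The binding rows give the dual system: 4·y_test + 5·y_pick-and-place = 47 and 6·y_test + 5·y_pick-and-place = 63.
Solving: y_test = 8, y_pick-and-place = 3.
Reduced cost of modules: c₃ − yᵀa₃ = 53 − (8·5 + 3·5) = 53 − 55 = -2.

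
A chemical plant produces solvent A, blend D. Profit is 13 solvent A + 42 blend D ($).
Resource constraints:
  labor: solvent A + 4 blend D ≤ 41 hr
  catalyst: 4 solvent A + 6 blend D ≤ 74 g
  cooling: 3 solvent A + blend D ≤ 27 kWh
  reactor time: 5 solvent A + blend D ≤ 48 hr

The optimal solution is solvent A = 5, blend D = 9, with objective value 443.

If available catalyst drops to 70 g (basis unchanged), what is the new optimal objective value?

439

At the optimum: labor uses 41 of 41 (binding); catalyst uses 74 of 74 (binding); cooling uses 24 of 27 (slack = 3); reactor time uses 34 of 48 (slack = 14).
Since cooling, reactor time are not tight, their duals are 0.
Dual feasibility on the basic columns requires 1·y_labor + 4·y_catalyst = 13, 4·y_labor + 6·y_catalyst = 42.
This yields shadow prices y_labor = 9, y_catalyst = 1.
Δz = y_catalyst·Δb = 1 × (-4) = -4, so new z* = 443 − 4 = 439.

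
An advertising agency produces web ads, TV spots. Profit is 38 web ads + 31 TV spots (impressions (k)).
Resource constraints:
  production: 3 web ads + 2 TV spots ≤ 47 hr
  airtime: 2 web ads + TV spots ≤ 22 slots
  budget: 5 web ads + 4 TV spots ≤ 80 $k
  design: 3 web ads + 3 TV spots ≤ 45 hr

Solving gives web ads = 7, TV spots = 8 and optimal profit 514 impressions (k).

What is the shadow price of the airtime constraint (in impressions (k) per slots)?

7

At the optimum: production uses 37 of 47 (slack = 10); airtime uses 22 of 22 (binding); budget uses 67 of 80 (slack = 13); design uses 45 of 45 (binding).
Since production, budget are not tight, their duals are 0.
Dual feasibility on the basic columns requires 2·y_airtime + 3·y_design = 38, 1·y_airtime + 3·y_design = 31.
This yields shadow prices y_airtime = 7, y_design = 8.
Shadow price of airtime = 7.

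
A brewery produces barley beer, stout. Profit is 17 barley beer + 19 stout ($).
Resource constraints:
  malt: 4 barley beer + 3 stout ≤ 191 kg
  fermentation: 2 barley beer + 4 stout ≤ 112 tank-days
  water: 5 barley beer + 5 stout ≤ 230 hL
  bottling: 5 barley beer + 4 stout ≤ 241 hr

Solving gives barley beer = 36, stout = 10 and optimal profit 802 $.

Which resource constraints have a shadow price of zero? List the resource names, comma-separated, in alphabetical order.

malt: 174/191 (slack 17)
fermentation: 112/112 (binding)
water: 230/230 (binding)
bottling: 220/241 (slack 21)
By complementary slackness, a constraint with positive slack has shadow price 0 → bottling, malt.

bottling, malt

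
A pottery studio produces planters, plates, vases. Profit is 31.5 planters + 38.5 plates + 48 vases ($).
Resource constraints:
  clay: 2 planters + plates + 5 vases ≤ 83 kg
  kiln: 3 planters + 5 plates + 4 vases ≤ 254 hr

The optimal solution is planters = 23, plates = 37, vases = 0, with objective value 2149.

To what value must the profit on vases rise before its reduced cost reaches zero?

Both clay and kiln are binding at x*.
The binding rows give the dual system: 2·y_clay + 3·y_kiln = 31.5 and 1·y_clay + 5·y_kiln = 38.5.
Solving: y_clay = 6, y_kiln = 6.5.
vases enters the basis when its profit ≥ yᵀa₃ = 6·5 + 6.5·4 = 56.

56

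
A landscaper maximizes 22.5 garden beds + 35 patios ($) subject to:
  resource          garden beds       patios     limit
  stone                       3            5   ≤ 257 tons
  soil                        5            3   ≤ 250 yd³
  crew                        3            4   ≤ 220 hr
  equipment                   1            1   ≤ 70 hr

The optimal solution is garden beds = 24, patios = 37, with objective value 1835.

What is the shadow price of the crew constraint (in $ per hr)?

Check each constraint at x*: stone 257/257 (tight); soil 231/250 (slack 19); crew 220/220 (tight); equipment 61/70 (slack 9).
Since soil, equipment are not tight, their duals are 0.
From A_Bᵀ y = c: 3·y_stone + 3·y_crew = 22.5; 5·y_stone + 4·y_crew = 35.
Solving: y_stone = 5, y_crew = 2.5.
Shadow price of crew = 2.5.

2.5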